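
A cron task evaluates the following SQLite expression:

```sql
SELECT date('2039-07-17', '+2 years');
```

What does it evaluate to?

2041-07-17

Adding +2 years to 2039-07-17 gives 2041-07-17.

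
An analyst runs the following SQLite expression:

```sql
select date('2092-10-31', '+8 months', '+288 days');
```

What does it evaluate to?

2094-04-15

Adding +8 months to 2092-10-31 targets 2093-06-31. June 2093 has only 30 days, so SQLite normalizes the 1-day overflow forward to 2093-07-01.
Applying '+288 days' to 2093-07-01: counting 288 days forward gives 2094-04-15.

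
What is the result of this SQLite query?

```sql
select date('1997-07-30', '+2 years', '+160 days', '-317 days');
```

1999-02-23

Adding +2 years to 1997-07-30 gives 1999-07-30.
Applying '+160 days' to 1999-07-30: counting 160 days forward gives 2000-01-06.
Applying '-317 days' to 2000-01-06: counting 317 days back gives 1999-02-23.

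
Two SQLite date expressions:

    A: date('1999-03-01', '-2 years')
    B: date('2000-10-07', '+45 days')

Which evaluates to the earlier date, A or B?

A = 1997-03-01.
B = 2000-11-21.
A is earlier.

A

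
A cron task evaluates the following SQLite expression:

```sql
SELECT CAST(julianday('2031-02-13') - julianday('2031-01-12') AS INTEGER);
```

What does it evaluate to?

32

19 days remain in January 2031 after the 12th (31 − 12).
Then 13 days into February 2031.
Total: 19 + 13 = 32.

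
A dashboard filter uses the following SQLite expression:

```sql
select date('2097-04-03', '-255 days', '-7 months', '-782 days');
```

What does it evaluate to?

Applying '-255 days' to 2097-04-03: counting 255 days back gives 2096-07-22.
Adding -7 months to 2096-07-22 gives 2095-12-22.
Applying '-782 days' to 2095-12-22: counting 782 days back gives 2093-10-31.

2093-10-31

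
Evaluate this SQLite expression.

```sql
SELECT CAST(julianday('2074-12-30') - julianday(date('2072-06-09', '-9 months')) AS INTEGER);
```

Adding -9 months to 2072-06-09 gives 2071-09-09.
21 days remain in September 2071 after the 9th (30 − 9).
Full months from October 2071 through November 2074 contribute their day counts.
Then 30 days into December 2074.
Total: 21 + 31 + 30 + 31 + 31 + 29 + 31 + 30 + 31 + 30 + 31 + 31 + 30 + 31 + 30 + 31 + 31 + 28 + 31 + 30 + 31 + 30 + 31 + 31 + 30 + 31 + 30 + 31 + 31 + 28 + 31 + 30 + 31 + 30 + 31 + 31 + 30 + 31 + 30 + 30 = 1208.

1208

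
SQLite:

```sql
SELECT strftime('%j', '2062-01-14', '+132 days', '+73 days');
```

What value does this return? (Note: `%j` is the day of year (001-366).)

First apply '+132 days', '+73 days': 2062-01-14 → 2062-08-07.
Day-of-year for 2062-08-07: days since 2062-01-01 inclusive = 219, zero-padded to 219.

219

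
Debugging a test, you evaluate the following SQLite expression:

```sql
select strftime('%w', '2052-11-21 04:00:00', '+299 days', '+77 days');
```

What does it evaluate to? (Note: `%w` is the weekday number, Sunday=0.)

2

First apply '+299 days', '+77 days': 2052-11-21 04:00:00 → 2053-12-02 04:00:00.
2053-12-02 is a Tuesday; with Sunday=0 that is 2.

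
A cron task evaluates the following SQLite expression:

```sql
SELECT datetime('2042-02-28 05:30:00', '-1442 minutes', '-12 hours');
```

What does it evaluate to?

1442 minutes = 24h 2m; -1442 minutes from 2042-02-28 05:30:00 is 2042-02-27 05:28:00 (crosses midnight).
-12 hours from 2042-02-27 05:28:00 is 2042-02-26 17:28:00 (crosses midnight).

2042-02-26 17:28:00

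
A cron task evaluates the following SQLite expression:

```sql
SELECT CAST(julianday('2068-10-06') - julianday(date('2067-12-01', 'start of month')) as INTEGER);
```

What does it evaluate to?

`start of month` rewinds 2067-12-01 to 2067-12-01.
30 days remain in December 2067 after the 1st (31 − 1).
Full months from January 2068 through September 2068 contribute their day counts.
Then 6 days into October 2068.
Total: 30 + 31 + 29 + 31 + 30 + 31 + 30 + 31 + 31 + 30 + 6 = 310.

310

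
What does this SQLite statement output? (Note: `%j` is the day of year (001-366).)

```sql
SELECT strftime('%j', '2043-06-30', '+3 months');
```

First apply '+3 months': 2043-06-30 → 2043-09-30.
Day-of-year for 2043-09-30: days since 2043-01-01 inclusive = 273, zero-padded to 273.

273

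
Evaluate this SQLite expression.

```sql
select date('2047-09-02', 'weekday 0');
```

2047-09-08

`weekday 0` advances to the next Sunday; 2047-09-02 is a Monday, so it moves forward to 2047-09-08.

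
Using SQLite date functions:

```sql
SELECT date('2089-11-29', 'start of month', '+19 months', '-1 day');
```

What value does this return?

2091-05-31

`start of month` rewinds 2089-11-29 to 2089-11-01.
Adding +19 months to 2089-11-01 gives 2091-06-01.
Going back 1 day from 2091-06-01 reaches 2091-05-31 (last day of May, 31 days).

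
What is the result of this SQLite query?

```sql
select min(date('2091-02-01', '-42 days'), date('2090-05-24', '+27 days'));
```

2090-06-20

date('2091-02-01', '-42 days') → 2090-12-21.
date('2090-05-24', '+27 days') → 2090-06-20.
Earlier of the two is 2090-06-20.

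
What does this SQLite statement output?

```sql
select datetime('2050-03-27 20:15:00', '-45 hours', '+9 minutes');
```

2050-03-25 23:24:00

-45 hours from 2050-03-27 20:15:00 is 2050-03-25 23:15:00 (crosses midnight).
+9 minutes from 2050-03-25 23:15:00 is 2050-03-25 23:24:00.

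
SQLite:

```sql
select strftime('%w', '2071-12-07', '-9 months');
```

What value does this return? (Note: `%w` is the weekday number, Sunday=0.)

First apply '-9 months': 2071-12-07 → 2071-03-07.
2071-03-07 is a Saturday; with Sunday=0 that is 6.

6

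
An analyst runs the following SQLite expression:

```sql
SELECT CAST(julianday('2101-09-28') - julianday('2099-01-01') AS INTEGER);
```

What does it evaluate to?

1000

30 days remain in January 2099 after the 1st (31 − 1).
Full months from February 2099 through August 2101 contribute their day counts.
Then 28 days into September 2101.
Total: 30 + 28 + 31 + 30 + 31 + 30 + 31 + 31 + 30 + 31 + 30 + 31 + 31 + 28 + 31 + 30 + 31 + 30 + 31 + 31 + 30 + 31 + 30 + 31 + 31 + 28 + 31 + 30 + 31 + 30 + 31 + 31 + 28 = 1000.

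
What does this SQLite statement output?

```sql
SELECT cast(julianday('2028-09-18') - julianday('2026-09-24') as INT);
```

725

6 days remain in September 2026 after the 24th (30 − 24).
Full months from October 2026 through August 2028 contribute their day counts.
Then 18 days into September 2028.
Total: 6 + 31 + 30 + 31 + 31 + 28 + 31 + 30 + 31 + 30 + 31 + 31 + 30 + 31 + 30 + 31 + 31 + 29 + 31 + 30 + 31 + 30 + 31 + 31 + 18 = 725.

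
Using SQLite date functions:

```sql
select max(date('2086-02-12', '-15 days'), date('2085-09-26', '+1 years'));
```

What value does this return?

2086-09-26

date('2086-02-12', '-15 days') → 2086-01-28.
date('2085-09-26', '+1 years') → 2086-09-26.
Later of the two is 2086-09-26.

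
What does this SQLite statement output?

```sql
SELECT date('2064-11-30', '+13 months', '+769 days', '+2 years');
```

Adding +13 months to 2064-11-30 gives 2065-12-30.
Applying '+769 days' to 2065-12-30: counting 769 days forward gives 2068-02-07.
Adding +2 years to 2068-02-07 gives 2070-02-07.

2070-02-07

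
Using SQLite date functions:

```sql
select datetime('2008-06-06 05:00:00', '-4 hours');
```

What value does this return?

-4 hours from 2008-06-06 05:00:00 is 2008-06-06 01:00:00.

2008-06-06 01:00:00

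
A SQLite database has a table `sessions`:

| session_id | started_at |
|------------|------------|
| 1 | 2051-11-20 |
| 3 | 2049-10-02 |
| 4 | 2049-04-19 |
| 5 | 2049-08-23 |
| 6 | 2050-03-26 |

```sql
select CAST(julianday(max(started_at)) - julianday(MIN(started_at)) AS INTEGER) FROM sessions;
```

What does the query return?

945

MIN = 2049-04-19, MAX = 2051-11-20.
11 days remain in April 2049 after the 19th (30 − 19).
Full months from May 2049 through October 2051 contribute their day counts.
Then 20 days into November 2051.
Total: 11 + 31 + 30 + 31 + 31 + 30 + 31 + 30 + 31 + 31 + 28 + 31 + 30 + 31 + 30 + 31 + 31 + 30 + 31 + 30 + 31 + 31 + 28 + 31 + 30 + 31 + 30 + 31 + 31 + 30 + 31 + 20 = 945.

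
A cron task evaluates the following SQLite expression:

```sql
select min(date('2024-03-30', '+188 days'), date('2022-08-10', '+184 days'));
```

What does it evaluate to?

date('2024-03-30', '+188 days') → 2024-10-04.
date('2022-08-10', '+184 days') → 2023-02-10.
Earlier of the two is 2023-02-10.

2023-02-10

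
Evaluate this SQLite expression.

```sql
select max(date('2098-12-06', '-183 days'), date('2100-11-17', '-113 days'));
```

2100-07-27

date('2098-12-06', '-183 days') → 2098-06-06.
date('2100-11-17', '-113 days') → 2100-07-27.
Later of the two is 2100-07-27.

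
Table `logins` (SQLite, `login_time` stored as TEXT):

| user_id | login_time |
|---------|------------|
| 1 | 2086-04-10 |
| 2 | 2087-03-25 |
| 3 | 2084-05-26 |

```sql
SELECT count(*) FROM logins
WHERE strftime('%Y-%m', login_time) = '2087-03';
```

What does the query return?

Rows with year-month 2087-03: 2087-03-25 → 1.

1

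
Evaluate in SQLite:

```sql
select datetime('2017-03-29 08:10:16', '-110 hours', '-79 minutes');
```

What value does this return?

-110 hours from 2017-03-29 08:10:16 is 2017-03-24 18:10:16 (crosses midnight).
79 minutes = 1h 19m; -79 minutes from 2017-03-24 18:10:16 is 2017-03-24 16:51:16.

2017-03-24 16:51:16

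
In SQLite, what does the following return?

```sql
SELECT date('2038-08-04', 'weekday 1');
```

`weekday 1` advances to the next Monday; 2038-08-04 is a Wednesday, so it moves forward to 2038-08-09.

2038-08-09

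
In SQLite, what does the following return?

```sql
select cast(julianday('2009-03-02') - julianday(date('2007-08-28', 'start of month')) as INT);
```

`start of month` rewinds 2007-08-28 to 2007-08-01.
30 days remain in August 2007 after the 1st (31 − 1).
Full months from September 2007 through February 2009 contribute their day counts.
Then 2 days into March 2009.
Total: 30 + 30 + 31 + 30 + 31 + 31 + 29 + 31 + 30 + 31 + 30 + 31 + 31 + 30 + 31 + 30 + 31 + 31 + 28 + 2 = 579.

579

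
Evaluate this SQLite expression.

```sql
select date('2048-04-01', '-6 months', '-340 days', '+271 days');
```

2047-07-24

Adding -6 months to 2048-04-01 gives 2047-10-01.
Applying '-340 days' to 2047-10-01: counting 340 days back gives 2046-10-26.
Applying '+271 days' to 2046-10-26: counting 271 days forward gives 2047-07-24.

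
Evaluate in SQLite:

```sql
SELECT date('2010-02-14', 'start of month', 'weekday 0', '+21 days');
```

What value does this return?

`start of month` rewinds 2010-02-14 to 2010-02-01.
`weekday 0` advances to the next Sunday; 2010-02-01 is a Monday, so it moves forward to 2010-02-07.
Advancing 21 more days within February lands on 2010-02-28.

2010-02-28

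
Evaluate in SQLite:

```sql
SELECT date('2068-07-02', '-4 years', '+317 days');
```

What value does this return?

2065-05-15

Adding -4 years to 2068-07-02 gives 2064-07-02.
Applying '+317 days' to 2064-07-02: counting 317 days forward gives 2065-05-15.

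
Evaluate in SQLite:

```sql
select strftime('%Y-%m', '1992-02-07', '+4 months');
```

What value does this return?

1992-06

First apply '+4 months': 1992-02-07 → 1992-06-07.
`%Y-%m` extracts the year-month: 1992-06.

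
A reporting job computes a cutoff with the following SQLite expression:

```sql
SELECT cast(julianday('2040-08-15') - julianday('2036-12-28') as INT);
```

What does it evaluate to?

1326

3 days remain in December 2036 after the 28th (31 − 28).
Full months from January 2037 through July 2040 contribute their day counts.
Then 15 days into August 2040.
Total: 3 + 31 + 28 + 31 + 30 + 31 + 30 + 31 + 31 + 30 + 31 + 30 + 31 + 31 + 28 + 31 + 30 + 31 + 30 + 31 + 31 + 30 + 31 + 30 + 31 + 31 + 28 + 31 + 30 + 31 + 30 + 31 + 31 + 30 + 31 + 30 + 31 + 31 + 29 + 31 + 30 + 31 + 30 + 31 + 15 = 1326.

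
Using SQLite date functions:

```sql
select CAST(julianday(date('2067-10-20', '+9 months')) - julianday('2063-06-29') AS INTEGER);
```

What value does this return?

Adding +9 months to 2067-10-20 gives 2068-07-20.
1 day remains in June 2063 after the 29th (30 − 29).
Full months from July 2063 through June 2068 contribute their day counts.
Then 20 days into July 2068.
Total: 1 + 31 + 31 + 30 + 31 + 30 + 31 + 31 + 29 + 31 + 30 + 31 + 30 + 31 + 31 + 30 + 31 + 30 + 31 + 31 + 28 + 31 + 30 + 31 + 30 + 31 + 31 + 30 + 31 + 30 + 31 + 31 + 28 + 31 + 30 + 31 + 30 + 31 + 31 + 30 + 31 + 30 + 31 + 31 + 28 + 31 + 30 + 31 + 30 + 31 + 31 + 30 + 31 + 30 + 31 + 31 + 29 + 31 + 30 + 31 + 30 + 20 = 1848.

1848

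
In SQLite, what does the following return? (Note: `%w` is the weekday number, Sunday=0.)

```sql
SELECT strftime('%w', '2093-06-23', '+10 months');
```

First apply '+10 months': 2093-06-23 → 2094-04-23.
2094-04-23 is a Friday; with Sunday=0 that is 5.

5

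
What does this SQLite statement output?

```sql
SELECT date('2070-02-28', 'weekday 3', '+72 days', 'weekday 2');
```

2070-05-20

`weekday 3` advances to the next Wednesday; 2070-02-28 is a Friday, so it moves forward to 2070-03-05.
Applying '+72 days' to 2070-03-05: counting 72 days forward gives 2070-05-16.
`weekday 2` advances to the next Tuesday; 2070-05-16 is a Friday, so it moves forward to 2070-05-20.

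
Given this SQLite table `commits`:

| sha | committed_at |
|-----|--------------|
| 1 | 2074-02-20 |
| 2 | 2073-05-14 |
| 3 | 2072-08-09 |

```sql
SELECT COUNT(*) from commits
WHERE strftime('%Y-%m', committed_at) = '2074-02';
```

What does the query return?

1

Rows with year-month 2074-02: 2074-02-20 → 1.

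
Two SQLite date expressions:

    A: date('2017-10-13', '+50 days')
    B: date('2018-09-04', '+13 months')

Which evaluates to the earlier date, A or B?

A = 2017-12-02.
B = 2019-10-04.
A is earlier.

A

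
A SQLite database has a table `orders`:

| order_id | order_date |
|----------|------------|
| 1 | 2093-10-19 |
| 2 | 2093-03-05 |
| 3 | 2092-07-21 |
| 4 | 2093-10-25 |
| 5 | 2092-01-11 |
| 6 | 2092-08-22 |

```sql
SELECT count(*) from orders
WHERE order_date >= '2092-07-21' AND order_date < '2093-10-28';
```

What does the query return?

Rows in [2092-07-21, 2093-10-28): 2093-10-19, 2093-03-05, 2092-07-21, 2093-10-25, 2092-08-22 → 5 rows.

5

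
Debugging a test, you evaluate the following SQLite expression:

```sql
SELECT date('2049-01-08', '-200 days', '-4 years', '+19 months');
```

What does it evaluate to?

Applying '-200 days' to 2049-01-08: counting 200 days back gives 2048-06-22.
Adding -4 years to 2048-06-22 gives 2044-06-22.
Adding +19 months to 2044-06-22 gives 2046-01-22.

2046-01-22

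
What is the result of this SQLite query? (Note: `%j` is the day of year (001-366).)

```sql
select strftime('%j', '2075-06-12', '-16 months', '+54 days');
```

097

First apply '-16 months', '+54 days': 2075-06-12 → 2074-04-07.
Day-of-year for 2074-04-07: days since 2074-01-01 inclusive = 97, zero-padded to 097.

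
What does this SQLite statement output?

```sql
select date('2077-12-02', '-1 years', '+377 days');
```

Adding -1 year to 2077-12-02 gives 2076-12-02.
Applying '+377 days' to 2076-12-02: counting 377 days forward gives 2077-12-14.

2077-12-14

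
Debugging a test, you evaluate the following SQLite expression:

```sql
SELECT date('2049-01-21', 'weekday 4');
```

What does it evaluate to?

2049-01-21

`weekday 4` advances to the next Thursday; 2049-01-21 is already a Thursday, so it stays at 2049-01-21.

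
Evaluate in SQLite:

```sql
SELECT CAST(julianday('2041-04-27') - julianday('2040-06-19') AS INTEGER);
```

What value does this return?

11 days remain in June 2040 after the 19th (30 − 19).
Full months from July 2040 through March 2041 contribute their day counts.
Then 27 days into April 2041.
Total: 11 + 31 + 31 + 30 + 31 + 30 + 31 + 31 + 28 + 31 + 27 = 312.

312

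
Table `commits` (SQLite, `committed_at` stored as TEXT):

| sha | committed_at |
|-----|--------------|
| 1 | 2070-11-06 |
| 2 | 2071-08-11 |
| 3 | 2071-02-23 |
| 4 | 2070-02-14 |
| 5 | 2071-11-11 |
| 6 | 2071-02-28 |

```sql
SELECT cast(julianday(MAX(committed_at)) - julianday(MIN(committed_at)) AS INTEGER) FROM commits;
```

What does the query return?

635

MIN = 2070-02-14, MAX = 2071-11-11.
14 days remain in February 2070 after the 14th (28 − 14).
Full months from March 2070 through October 2071 contribute their day counts.
Then 11 days into November 2071.
Total: 14 + 31 + 30 + 31 + 30 + 31 + 31 + 30 + 31 + 30 + 31 + 31 + 28 + 31 + 30 + 31 + 30 + 31 + 31 + 30 + 31 + 11 = 635.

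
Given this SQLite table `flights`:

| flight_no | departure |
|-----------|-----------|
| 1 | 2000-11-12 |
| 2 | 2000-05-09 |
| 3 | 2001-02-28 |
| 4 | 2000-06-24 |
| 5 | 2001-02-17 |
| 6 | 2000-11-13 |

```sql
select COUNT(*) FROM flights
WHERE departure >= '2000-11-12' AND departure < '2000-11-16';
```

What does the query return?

2

Rows in [2000-11-12, 2000-11-16): 2000-11-12, 2000-11-13 → 2 rows.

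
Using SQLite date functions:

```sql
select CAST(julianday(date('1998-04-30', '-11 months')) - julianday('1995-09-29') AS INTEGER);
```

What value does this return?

609

Adding -11 months to 1998-04-30 gives 1997-05-30.
1 day remains in September 1995 after the 29th (30 − 29).
Full months from October 1995 through April 1997 contribute their day counts.
Then 30 days into May 1997.
Total: 1 + 31 + 30 + 31 + 31 + 29 + 31 + 30 + 31 + 30 + 31 + 31 + 30 + 31 + 30 + 31 + 31 + 28 + 31 + 30 + 30 = 609.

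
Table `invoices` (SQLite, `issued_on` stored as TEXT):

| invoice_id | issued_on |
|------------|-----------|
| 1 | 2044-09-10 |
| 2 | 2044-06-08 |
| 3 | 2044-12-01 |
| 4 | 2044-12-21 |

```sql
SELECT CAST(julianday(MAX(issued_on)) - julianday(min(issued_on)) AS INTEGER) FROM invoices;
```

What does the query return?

196

MIN = 2044-06-08, MAX = 2044-12-21.
22 days remain in June 2044 after the 8th (30 − 8).
July 2044: 31 days.
August 2044: 31 days.
September 2044: 30 days.
October 2044: 31 days.
November 2044: 30 days.
Then 21 days into December 2044.
Total: 22 + 31 + 31 + 30 + 31 + 30 + 21 = 196.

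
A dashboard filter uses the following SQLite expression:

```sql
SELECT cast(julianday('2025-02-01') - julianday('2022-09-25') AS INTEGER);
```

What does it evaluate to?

5 days remain in September 2022 after the 25th (30 − 25).
Full months from October 2022 through January 2025 contribute their day counts.
Then 1 day into February 2025.
Total: 5 + 31 + 30 + 31 + 31 + 28 + 31 + 30 + 31 + 30 + 31 + 31 + 30 + 31 + 30 + 31 + 31 + 29 + 31 + 30 + 31 + 30 + 31 + 31 + 30 + 31 + 30 + 31 + 31 + 1 = 860.

860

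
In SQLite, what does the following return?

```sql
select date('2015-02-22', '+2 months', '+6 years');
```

Adding +2 months to 2015-02-22 gives 2015-04-22.
Adding +6 years to 2015-04-22 gives 2021-04-22.

2021-04-22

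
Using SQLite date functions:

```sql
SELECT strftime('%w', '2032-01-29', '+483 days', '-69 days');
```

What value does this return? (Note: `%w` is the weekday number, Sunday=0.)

First apply '+483 days', '-69 days': 2032-01-29 → 2033-03-18.
2033-03-18 is a Friday; with Sunday=0 that is 5.

5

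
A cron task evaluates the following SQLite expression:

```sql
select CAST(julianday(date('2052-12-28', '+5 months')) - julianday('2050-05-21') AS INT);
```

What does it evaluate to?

1103

Adding +5 months to 2052-12-28 gives 2053-05-28.
10 days remain in May 2050 after the 21st (31 − 21).
Full months from June 2050 through April 2053 contribute their day counts.
Then 28 days into May 2053.
Total: 10 + 30 + 31 + 31 + 30 + 31 + 30 + 31 + 31 + 28 + 31 + 30 + 31 + 30 + 31 + 31 + 30 + 31 + 30 + 31 + 31 + 29 + 31 + 30 + 31 + 30 + 31 + 31 + 30 + 31 + 30 + 31 + 31 + 28 + 31 + 30 + 28 = 1103.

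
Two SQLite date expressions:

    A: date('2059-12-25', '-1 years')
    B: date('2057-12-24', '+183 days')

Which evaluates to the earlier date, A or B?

B

A = 2058-12-25.
B = 2058-06-25.
B is earlier.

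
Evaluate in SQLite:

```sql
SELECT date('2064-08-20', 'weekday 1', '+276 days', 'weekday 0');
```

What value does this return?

`weekday 1` advances to the next Monday; 2064-08-20 is a Wednesday, so it moves forward to 2064-08-25.
Applying '+276 days' to 2064-08-25: counting 276 days forward gives 2065-05-28.
`weekday 0` advances to the next Sunday; 2065-05-28 is a Thursday, so it moves forward to 2065-05-31.

2065-05-31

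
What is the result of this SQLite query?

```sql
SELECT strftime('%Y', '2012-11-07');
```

`%Y` extracts the 4-digit year: 2012.

2012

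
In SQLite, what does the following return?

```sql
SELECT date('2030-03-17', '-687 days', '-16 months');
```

Applying '-687 days' to 2030-03-17: counting 687 days back gives 2028-04-29.
Adding -16 months to 2028-04-29 gives 2026-12-29.

2026-12-29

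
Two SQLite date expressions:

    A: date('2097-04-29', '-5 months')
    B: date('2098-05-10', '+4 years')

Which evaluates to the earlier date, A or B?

A

A = 2096-11-29.
B = 2102-05-10.
A is earlier.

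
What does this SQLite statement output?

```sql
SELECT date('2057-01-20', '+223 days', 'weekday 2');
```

Applying '+223 days' to 2057-01-20: counting 223 days forward gives 2057-08-31.
`weekday 2` advances to the next Tuesday; 2057-08-31 is a Friday, so it moves forward to 2057-09-04.

2057-09-04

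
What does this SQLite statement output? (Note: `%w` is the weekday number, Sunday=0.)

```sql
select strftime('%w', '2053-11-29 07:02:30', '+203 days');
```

First apply '+203 days': 2053-11-29 07:02:30 → 2054-06-20 07:02:30.
2054-06-20 is a Saturday; with Sunday=0 that is 6.

6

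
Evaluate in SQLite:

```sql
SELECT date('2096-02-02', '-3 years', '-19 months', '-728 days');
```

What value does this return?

Adding -3 years to 2096-02-02 gives 2093-02-02.
Adding -19 months to 2093-02-02 gives 2091-07-02.
Applying '-728 days' to 2091-07-02: counting 728 days back gives 2089-07-04.

2089-07-04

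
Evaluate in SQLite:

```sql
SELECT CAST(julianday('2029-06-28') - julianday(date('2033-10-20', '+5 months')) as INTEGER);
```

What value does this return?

-1726

Adding +5 months to 2033-10-20 gives 2034-03-20.
2 days remain in June 2029 after the 28th (30 − 28).
Full months from July 2029 through February 2034 contribute their day counts.
Then 20 days into March 2034.
Total: 2 + 31 + 31 + 30 + 31 + 30 + 31 + 31 + 28 + 31 + 30 + 31 + 30 + 31 + 31 + 30 + 31 + 30 + 31 + 31 + 28 + 31 + 30 + 31 + 30 + 31 + 31 + 30 + 31 + 30 + 31 + 31 + 29 + 31 + 30 + 31 + 30 + 31 + 31 + 30 + 31 + 30 + 31 + 31 + 28 + 31 + 30 + 31 + 30 + 31 + 31 + 30 + 31 + 30 + 31 + 31 + 28 + 20 = 1726.
The subtraction is earlier − later, so the result is −1726 → -1726.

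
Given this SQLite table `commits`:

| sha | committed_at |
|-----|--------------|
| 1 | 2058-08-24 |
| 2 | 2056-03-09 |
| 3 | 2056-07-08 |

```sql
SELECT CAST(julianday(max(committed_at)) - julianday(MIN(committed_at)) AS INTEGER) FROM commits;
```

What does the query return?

MIN = 2056-03-09, MAX = 2058-08-24.
22 days remain in March 2056 after the 9th (31 − 9).
Full months from April 2056 through July 2058 contribute their day counts.
Then 24 days into August 2058.
Total: 22 + 30 + 31 + 30 + 31 + 31 + 30 + 31 + 30 + 31 + 31 + 28 + 31 + 30 + 31 + 30 + 31 + 31 + 30 + 31 + 30 + 31 + 31 + 28 + 31 + 30 + 31 + 30 + 31 + 24 = 898.

898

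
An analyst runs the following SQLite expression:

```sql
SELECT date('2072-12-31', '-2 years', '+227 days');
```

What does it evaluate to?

Adding -2 years to 2072-12-31 gives 2070-12-31.
Applying '+227 days' to 2070-12-31: counting 227 days forward gives 2071-08-15.

2071-08-15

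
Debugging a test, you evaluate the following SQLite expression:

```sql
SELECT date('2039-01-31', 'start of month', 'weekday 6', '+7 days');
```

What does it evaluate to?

`start of month` rewinds 2039-01-31 to 2039-01-01.
`weekday 6` advances to the next Saturday; 2039-01-01 is already a Saturday, so it stays at 2039-01-01.
Advancing 7 more days within January lands on 2039-01-08.

2039-01-08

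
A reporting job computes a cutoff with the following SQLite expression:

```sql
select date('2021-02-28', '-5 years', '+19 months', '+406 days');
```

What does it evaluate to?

2018-11-08

Adding -5 years to 2021-02-28 gives 2016-02-28.
Adding +19 months to 2016-02-28 gives 2017-09-28.
Applying '+406 days' to 2017-09-28: counting 406 days forward gives 2018-11-08.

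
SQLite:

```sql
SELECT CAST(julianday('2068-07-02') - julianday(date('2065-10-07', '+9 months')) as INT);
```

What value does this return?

726

Adding +9 months to 2065-10-07 gives 2066-07-07.
24 days remain in July 2066 after the 7th (31 − 7).
Full months from August 2066 through June 2068 contribute their day counts.
Then 2 days into July 2068.
Total: 24 + 31 + 30 + 31 + 30 + 31 + 31 + 28 + 31 + 30 + 31 + 30 + 31 + 31 + 30 + 31 + 30 + 31 + 31 + 29 + 31 + 30 + 31 + 30 + 2 = 726.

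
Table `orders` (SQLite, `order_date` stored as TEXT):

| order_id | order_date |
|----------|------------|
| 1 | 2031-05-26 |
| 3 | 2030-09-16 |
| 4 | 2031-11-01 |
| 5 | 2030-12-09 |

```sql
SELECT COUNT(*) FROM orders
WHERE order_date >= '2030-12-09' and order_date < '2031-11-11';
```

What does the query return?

3

Rows in [2030-12-09, 2031-11-11): 2031-05-26, 2031-11-01, 2030-12-09 → 3 rows.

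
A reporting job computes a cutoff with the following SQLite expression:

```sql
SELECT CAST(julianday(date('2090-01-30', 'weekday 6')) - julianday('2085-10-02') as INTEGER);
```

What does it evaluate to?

`weekday 6` advances to the next Saturday; 2090-01-30 is a Monday, so it moves forward to 2090-02-04.
29 days remain in October 2085 after the 2nd (31 − 2).
Full months from November 2085 through January 2090 contribute their day counts.
Then 4 days into February 2090.
Total: 29 + 30 + 31 + 31 + 28 + 31 + 30 + 31 + 30 + 31 + 31 + 30 + 31 + 30 + 31 + 31 + 28 + 31 + 30 + 31 + 30 + 31 + 31 + 30 + 31 + 30 + 31 + 31 + 29 + 31 + 30 + 31 + 30 + 31 + 31 + 30 + 31 + 30 + 31 + 31 + 28 + 31 + 30 + 31 + 30 + 31 + 31 + 30 + 31 + 30 + 31 + 31 + 4 = 1586.

1586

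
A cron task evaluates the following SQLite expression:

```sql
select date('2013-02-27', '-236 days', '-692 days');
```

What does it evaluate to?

Applying '-236 days' to 2013-02-27: counting 236 days back gives 2012-07-06.
Applying '-692 days' to 2012-07-06: counting 692 days back gives 2010-08-14.

2010-08-14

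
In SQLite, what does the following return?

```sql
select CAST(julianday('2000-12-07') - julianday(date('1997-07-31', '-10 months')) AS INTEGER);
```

1528

Adding -10 months to 1997-07-31 targets 1996-09-31. September 1996 has only 30 days, so SQLite normalizes the 1-day overflow forward to 1996-10-01.
30 days remain in October 1996 after the 1st (31 − 1).
Full months from November 1996 through November 2000 contribute their day counts.
Then 7 days into December 2000.
Total: 30 + 30 + 31 + 31 + 28 + 31 + 30 + 31 + 30 + 31 + 31 + 30 + 31 + 30 + 31 + 31 + 28 + 31 + 30 + 31 + 30 + 31 + 31 + 30 + 31 + 30 + 31 + 31 + 28 + 31 + 30 + 31 + 30 + 31 + 31 + 30 + 31 + 30 + 31 + 31 + 29 + 31 + 30 + 31 + 30 + 31 + 31 + 30 + 31 + 30 + 7 = 1528.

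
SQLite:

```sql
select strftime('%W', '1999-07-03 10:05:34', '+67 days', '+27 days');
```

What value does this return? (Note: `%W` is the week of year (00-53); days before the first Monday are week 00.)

40

First apply '+67 days', '+27 days': 1999-07-03 10:05:34 → 1999-10-05 10:05:34.
1999-10-05 is a Tuesday. SQLite's %W counts Mondays since the year started; the result is 40.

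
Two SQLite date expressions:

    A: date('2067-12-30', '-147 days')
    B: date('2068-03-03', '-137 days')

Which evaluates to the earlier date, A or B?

A = 2067-08-05.
B = 2067-10-18.
A is earlier.

A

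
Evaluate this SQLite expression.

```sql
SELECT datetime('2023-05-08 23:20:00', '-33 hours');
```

2023-05-07 14:20:00

-33 hours from 2023-05-08 23:20:00 is 2023-05-07 14:20:00 (crosses midnight).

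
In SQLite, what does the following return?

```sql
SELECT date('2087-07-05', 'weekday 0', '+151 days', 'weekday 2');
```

`weekday 0` advances to the next Sunday; 2087-07-05 is a Saturday, so it moves forward to 2087-07-06.
Applying '+151 days' to 2087-07-06: counting 151 days forward gives 2087-12-04.
`weekday 2` advances to the next Tuesday; 2087-12-04 is a Thursday, so it moves forward to 2087-12-09.

2087-12-09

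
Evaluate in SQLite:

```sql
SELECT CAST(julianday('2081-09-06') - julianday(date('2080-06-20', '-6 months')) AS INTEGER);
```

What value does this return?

626

Adding -6 months to 2080-06-20 gives 2079-12-20.
11 days remain in December 2079 after the 20th (31 − 20).
Full months from January 2080 through August 2081 contribute their day counts.
Then 6 days into September 2081.
Total: 11 + 31 + 29 + 31 + 30 + 31 + 30 + 31 + 31 + 30 + 31 + 30 + 31 + 31 + 28 + 31 + 30 + 31 + 30 + 31 + 31 + 6 = 626.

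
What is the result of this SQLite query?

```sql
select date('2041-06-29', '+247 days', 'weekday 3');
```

Applying '+247 days' to 2041-06-29: counting 247 days forward gives 2042-03-03.
`weekday 3` advances to the next Wednesday; 2042-03-03 is a Monday, so it moves forward to 2042-03-05.

2042-03-05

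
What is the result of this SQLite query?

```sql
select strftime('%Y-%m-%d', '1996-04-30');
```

1996-04-30

`%Y-%m-%d` extracts the ISO date: 1996-04-30.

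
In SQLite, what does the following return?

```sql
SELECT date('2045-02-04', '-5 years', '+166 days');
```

2040-07-19

Adding -5 years to 2045-02-04 gives 2040-02-04.
Applying '+166 days' to 2040-02-04: counting 166 days forward gives 2040-07-19.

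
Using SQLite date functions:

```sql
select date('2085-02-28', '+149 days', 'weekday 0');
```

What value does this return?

2085-07-29

Applying '+149 days' to 2085-02-28: counting 149 days forward gives 2085-07-27.
`weekday 0` advances to the next Sunday; 2085-07-27 is a Friday, so it moves forward to 2085-07-29.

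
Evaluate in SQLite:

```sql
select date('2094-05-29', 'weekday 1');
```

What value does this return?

2094-05-31

`weekday 1` advances to the next Monday; 2094-05-29 is a Saturday, so it moves forward to 2094-05-31.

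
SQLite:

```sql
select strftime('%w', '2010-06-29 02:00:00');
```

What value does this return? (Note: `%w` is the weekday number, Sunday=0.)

2

2010-06-29 is a Tuesday; with Sunday=0 that is 2.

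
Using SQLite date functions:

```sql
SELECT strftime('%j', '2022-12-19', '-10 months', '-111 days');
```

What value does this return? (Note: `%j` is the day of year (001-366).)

First apply '-10 months', '-111 days': 2022-12-19 → 2021-10-31.
Day-of-year for 2021-10-31: days since 2021-01-01 inclusive = 304, zero-padded to 304.

304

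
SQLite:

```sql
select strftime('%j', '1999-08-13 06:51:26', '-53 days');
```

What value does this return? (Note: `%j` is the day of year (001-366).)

First apply '-53 days': 1999-08-13 06:51:26 → 1999-06-21 06:51:26.
Day-of-year for 1999-06-21: days since 1999-01-01 inclusive = 172, zero-padded to 172.

172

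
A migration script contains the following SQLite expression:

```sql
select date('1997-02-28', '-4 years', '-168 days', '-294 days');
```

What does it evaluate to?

Adding -4 years to 1997-02-28 gives 1993-02-28.
Applying '-168 days' to 1993-02-28: counting 168 days back gives 1992-09-13.
Applying '-294 days' to 1992-09-13: counting 294 days back gives 1991-11-24.

1991-11-24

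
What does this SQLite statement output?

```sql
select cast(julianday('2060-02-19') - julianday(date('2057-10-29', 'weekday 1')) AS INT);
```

843

`weekday 1` advances to the next Monday; 2057-10-29 is already a Monday, so it stays at 2057-10-29.
2 days remain in October 2057 after the 29th (31 − 29).
Full months from November 2057 through January 2060 contribute their day counts.
Then 19 days into February 2060.
Total: 2 + 30 + 31 + 31 + 28 + 31 + 30 + 31 + 30 + 31 + 31 + 30 + 31 + 30 + 31 + 31 + 28 + 31 + 30 + 31 + 30 + 31 + 31 + 30 + 31 + 30 + 31 + 31 + 19 = 843.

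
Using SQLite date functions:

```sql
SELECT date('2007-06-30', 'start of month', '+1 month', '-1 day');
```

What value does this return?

2007-06-30

`start of month` rewinds 2007-06-30 to 2007-06-01.
Adding +1 month to 2007-06-01 gives 2007-07-01.
Going back 1 day from 2007-07-01 reaches 2007-06-30 (last day of June, 30 days).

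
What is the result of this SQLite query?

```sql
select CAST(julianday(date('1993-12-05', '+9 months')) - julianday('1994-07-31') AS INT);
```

36

Adding +9 months to 1993-12-05 gives 1994-09-05.
0 days remain in July 1994 after the 31st (31 − 31).
August 1994: 31 days.
Then 5 days into September 1994.
Total: 0 + 31 + 5 = 36.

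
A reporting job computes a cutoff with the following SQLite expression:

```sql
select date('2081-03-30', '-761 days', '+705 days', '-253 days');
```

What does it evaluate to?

2080-05-25

Applying '-761 days' to 2081-03-30: counting 761 days back gives 2079-02-28.
Applying '+705 days' to 2079-02-28: counting 705 days forward gives 2081-02-02.
Applying '-253 days' to 2081-02-02: counting 253 days back gives 2080-05-25.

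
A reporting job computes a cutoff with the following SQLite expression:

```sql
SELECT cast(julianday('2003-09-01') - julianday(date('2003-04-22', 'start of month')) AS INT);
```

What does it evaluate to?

153

`start of month` rewinds 2003-04-22 to 2003-04-01.
29 days remain in April 2003 after the 1st (30 − 1).
May 2003: 31 days.
June 2003: 30 days.
July 2003: 31 days.
August 2003: 31 days.
Then 1 day into September 2003.
Total: 29 + 31 + 30 + 31 + 31 + 1 = 153.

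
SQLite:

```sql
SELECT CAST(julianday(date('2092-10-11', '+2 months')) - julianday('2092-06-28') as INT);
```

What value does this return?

Adding +2 months to 2092-10-11 gives 2092-12-11.
2 days remain in June 2092 after the 28th (30 − 28).
July 2092: 31 days.
August 2092: 31 days.
September 2092: 30 days.
October 2092: 31 days.
November 2092: 30 days.
Then 11 days into December 2092.
Total: 2 + 31 + 31 + 30 + 31 + 30 + 11 = 166.

166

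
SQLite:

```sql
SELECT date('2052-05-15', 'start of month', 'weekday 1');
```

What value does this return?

2052-05-06

`start of month` rewinds 2052-05-15 to 2052-05-01.
`weekday 1` advances to the next Monday; 2052-05-01 is a Wednesday, so it moves forward to 2052-05-06.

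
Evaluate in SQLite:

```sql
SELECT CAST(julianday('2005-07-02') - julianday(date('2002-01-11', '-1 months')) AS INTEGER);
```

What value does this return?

1299

Adding -1 month to 2002-01-11 gives 2001-12-11.
20 days remain in December 2001 after the 11th (31 − 11).
Full months from January 2002 through June 2005 contribute their day counts.
Then 2 days into July 2005.
Total: 20 + 31 + 28 + 31 + 30 + 31 + 30 + 31 + 31 + 30 + 31 + 30 + 31 + 31 + 28 + 31 + 30 + 31 + 30 + 31 + 31 + 30 + 31 + 30 + 31 + 31 + 29 + 31 + 30 + 31 + 30 + 31 + 31 + 30 + 31 + 30 + 31 + 31 + 28 + 31 + 30 + 31 + 30 + 2 = 1299.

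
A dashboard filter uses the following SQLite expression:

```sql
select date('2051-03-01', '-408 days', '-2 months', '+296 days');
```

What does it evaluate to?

2050-09-09

Applying '-408 days' to 2051-03-01: counting 408 days back gives 2050-01-17.
Adding -2 months to 2050-01-17 gives 2049-11-17.
Applying '+296 days' to 2049-11-17: counting 296 days forward gives 2050-09-09.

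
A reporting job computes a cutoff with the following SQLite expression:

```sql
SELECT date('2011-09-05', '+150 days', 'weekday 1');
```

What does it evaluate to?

2012-02-06

Applying '+150 days' to 2011-09-05: counting 150 days forward gives 2012-02-02.
`weekday 1` advances to the next Monday; 2012-02-02 is a Thursday, so it moves forward to 2012-02-06.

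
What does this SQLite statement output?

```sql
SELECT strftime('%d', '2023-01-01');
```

01

`%d` extracts the 2-digit day of month: 01.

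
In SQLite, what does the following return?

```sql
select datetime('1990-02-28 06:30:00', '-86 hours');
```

-86 hours from 1990-02-28 06:30:00 is 1990-02-24 16:30:00 (crosses midnight).

1990-02-24 16:30:00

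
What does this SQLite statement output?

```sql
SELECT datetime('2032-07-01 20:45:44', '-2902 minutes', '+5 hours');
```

2902 minutes = 48h 22m; -2902 minutes from 2032-07-01 20:45:44 is 2032-06-29 20:23:44 (crosses midnight).
+5 hours from 2032-06-29 20:23:44 is 2032-06-30 01:23:44 (crosses midnight).

2032-06-30 01:23:44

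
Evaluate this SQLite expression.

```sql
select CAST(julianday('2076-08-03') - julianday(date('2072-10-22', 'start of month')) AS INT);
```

1402

`start of month` rewinds 2072-10-22 to 2072-10-01.
30 days remain in October 2072 after the 1st (31 − 1).
Full months from November 2072 through July 2076 contribute their day counts.
Then 3 days into August 2076.
Total: 30 + 30 + 31 + 31 + 28 + 31 + 30 + 31 + 30 + 31 + 31 + 30 + 31 + 30 + 31 + 31 + 28 + 31 + 30 + 31 + 30 + 31 + 31 + 30 + 31 + 30 + 31 + 31 + 28 + 31 + 30 + 31 + 30 + 31 + 31 + 30 + 31 + 30 + 31 + 31 + 29 + 31 + 30 + 31 + 30 + 31 + 3 = 1402.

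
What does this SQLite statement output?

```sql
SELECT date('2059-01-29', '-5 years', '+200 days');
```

2054-08-17

Adding -5 years to 2059-01-29 gives 2054-01-29.
Applying '+200 days' to 2054-01-29: counting 200 days forward gives 2054-08-17.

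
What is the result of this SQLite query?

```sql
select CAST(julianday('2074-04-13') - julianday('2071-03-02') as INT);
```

29 days remain in March 2071 after the 2nd (31 − 2).
Full months from April 2071 through March 2074 contribute their day counts.
Then 13 days into April 2074.
Total: 29 + 30 + 31 + 30 + 31 + 31 + 30 + 31 + 30 + 31 + 31 + 29 + 31 + 30 + 31 + 30 + 31 + 31 + 30 + 31 + 30 + 31 + 31 + 28 + 31 + 30 + 31 + 30 + 31 + 31 + 30 + 31 + 30 + 31 + 31 + 28 + 31 + 13 = 1138.

1138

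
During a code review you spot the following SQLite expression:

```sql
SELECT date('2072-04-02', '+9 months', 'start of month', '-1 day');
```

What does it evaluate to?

2072-12-31

Adding +9 months to 2072-04-02 gives 2073-01-02.
`start of month` rewinds 2073-01-02 to 2073-01-01.
Going back 1 day from 2073-01-01 reaches 2072-12-31 (last day of December, 31 days).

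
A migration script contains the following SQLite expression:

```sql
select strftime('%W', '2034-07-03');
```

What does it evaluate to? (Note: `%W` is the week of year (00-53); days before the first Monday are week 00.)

2034-07-03 is a Monday. SQLite's %W counts Mondays since the year started; the result is 27.

27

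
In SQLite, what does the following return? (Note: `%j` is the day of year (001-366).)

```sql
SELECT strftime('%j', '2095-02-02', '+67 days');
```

First apply '+67 days': 2095-02-02 → 2095-04-10.
Day-of-year for 2095-04-10: days since 2095-01-01 inclusive = 100, zero-padded to 100.

100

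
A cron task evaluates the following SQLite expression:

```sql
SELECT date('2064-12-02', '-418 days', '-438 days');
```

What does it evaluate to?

Applying '-418 days' to 2064-12-02: counting 418 days back gives 2063-10-11.
Applying '-438 days' to 2063-10-11: counting 438 days back gives 2062-07-30.

2062-07-30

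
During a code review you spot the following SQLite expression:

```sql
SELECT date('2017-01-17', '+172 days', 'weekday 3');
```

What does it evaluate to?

Applying '+172 days' to 2017-01-17: counting 172 days forward gives 2017-07-08.
`weekday 3` advances to the next Wednesday; 2017-07-08 is a Saturday, so it moves forward to 2017-07-12.

2017-07-12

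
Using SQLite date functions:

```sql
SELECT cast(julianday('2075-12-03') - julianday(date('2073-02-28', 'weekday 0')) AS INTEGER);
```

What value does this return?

1003

`weekday 0` advances to the next Sunday; 2073-02-28 is a Tuesday, so it moves forward to 2073-03-05.
26 days remain in March 2073 after the 5th (31 − 5).
Full months from April 2073 through November 2075 contribute their day counts.
Then 3 days into December 2075.
Total: 26 + 30 + 31 + 30 + 31 + 31 + 30 + 31 + 30 + 31 + 31 + 28 + 31 + 30 + 31 + 30 + 31 + 31 + 30 + 31 + 30 + 31 + 31 + 28 + 31 + 30 + 31 + 30 + 31 + 31 + 30 + 31 + 30 + 3 = 1003.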